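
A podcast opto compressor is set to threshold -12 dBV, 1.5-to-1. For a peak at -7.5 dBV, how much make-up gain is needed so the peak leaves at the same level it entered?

Overshoot 4.5 dB → 4.5/1.5 = 3 dB after compression, so the compressed level is -12 + 3 = -9 dBV.
Make-up = target − compressed = -7.5 − (-9) = 1.5 dB.

1.5 dB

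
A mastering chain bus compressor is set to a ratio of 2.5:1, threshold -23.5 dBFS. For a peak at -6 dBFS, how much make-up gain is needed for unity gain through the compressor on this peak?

10.5 dB

Without make-up, output = threshold + overshoot/2.5 = -23.5 + 7 = -16.5 dBFS.
Gap to target: 10.5 dB.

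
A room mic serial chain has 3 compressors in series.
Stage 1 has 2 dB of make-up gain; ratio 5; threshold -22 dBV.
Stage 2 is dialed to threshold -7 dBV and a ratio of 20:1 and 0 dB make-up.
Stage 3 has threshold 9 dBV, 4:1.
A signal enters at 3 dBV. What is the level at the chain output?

-15 dBV

Stage 1: 3 dBV is 25 dB over -22 dBV; at 5:1 that becomes 5 dB over, giving -17 dBV; +2 dB make-up → -15 dBV.
Stage 2: below threshold (-15 ≤ -7); passes unchanged; output -15 dBV.
Stage 3: below threshold (-15 ≤ 9); passes unchanged; output -15 dBV.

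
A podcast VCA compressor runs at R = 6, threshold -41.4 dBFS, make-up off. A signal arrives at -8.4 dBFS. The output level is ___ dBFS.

-35.9 dBFS

The input is 33 dB above the -41.4 dBFS threshold.
6:1 compression reduces that to 33/6 = 5.5 dB over.
That puts the output at -35.9 dBFS.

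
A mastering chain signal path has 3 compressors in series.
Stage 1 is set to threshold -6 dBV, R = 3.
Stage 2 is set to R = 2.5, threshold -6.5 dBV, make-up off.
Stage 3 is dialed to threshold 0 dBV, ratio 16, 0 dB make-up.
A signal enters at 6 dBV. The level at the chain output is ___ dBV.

-4.7 dBV

Stage 1: 12 dB above -6 dBV, reduced 3:1 to 4 dB above → -2 dBV.
Stage 2: -2 dBV is 4.5 dB over -6.5 dBV; at 2.5:1 that becomes 1.8 dB over, giving -4.7 dBV.
Stage 3: -4.7 dBV ≤ 0 dBV, so stage 3 doesn't engage; output -4.7 dBV.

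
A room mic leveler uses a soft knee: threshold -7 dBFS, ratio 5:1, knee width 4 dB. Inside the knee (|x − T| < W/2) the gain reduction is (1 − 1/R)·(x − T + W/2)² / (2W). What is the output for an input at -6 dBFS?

x − T + W/2 = -6 − (-7) + 2 = 3.
GR = (1 − 1/5) × 3² / 8 = 0.8 × 9 / 8 = 0.9 dB.
Output = -6 − 0.9 = -6.9 dBFS.

-6.9 dBFS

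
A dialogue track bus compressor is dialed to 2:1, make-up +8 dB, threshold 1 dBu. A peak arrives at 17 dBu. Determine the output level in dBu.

Overshoot: 17 − 1 = 16 dB.
The 16 dB excess becomes 8 dB after 2:1 reduction.
Output = 1 + 8 = 9 dBu; make-up adds 8 dB, giving 17 dBu.

17 dBu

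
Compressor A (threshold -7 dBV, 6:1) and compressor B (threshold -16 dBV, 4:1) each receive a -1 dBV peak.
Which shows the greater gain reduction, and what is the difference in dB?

B, by 6.25 dB

A: overshoot 6 dB → output overshoot 1 dB → GR 5 dB.
B: overshoot 15 dB → output overshoot 3.75 dB → GR 11.25 dB.
B reduces 6.25 dB more.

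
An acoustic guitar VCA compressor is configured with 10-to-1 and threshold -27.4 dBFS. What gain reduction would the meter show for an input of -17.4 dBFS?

The signal is 10 dB above threshold.
At 10:1, output sits 10/10 = 1 dB above threshold.
GR = overshoot in − overshoot out = 10 − 1 = 9 dB.

9 dB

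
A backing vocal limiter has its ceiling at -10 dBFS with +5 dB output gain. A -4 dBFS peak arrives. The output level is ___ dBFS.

-5 dBFS

A brickwall limiter is an ∞:1 compressor: any input above the ceiling is clamped to -10 dBFS.
Output gain then adds 5 dB: -10 + 5 = -5 dBFS.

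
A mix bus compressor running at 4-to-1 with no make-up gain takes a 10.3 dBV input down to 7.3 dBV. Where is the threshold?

6.3 dBV

Input is 4 dB above T (since output overshoot × R = input overshoot: (7.3 − T)·4 = 10.3 − T gives T = 6.3 dBV).
Check: 6.3 + (10.3 − 6.3)/4 = 6.3 + 1 = 7.3 dBV. ✓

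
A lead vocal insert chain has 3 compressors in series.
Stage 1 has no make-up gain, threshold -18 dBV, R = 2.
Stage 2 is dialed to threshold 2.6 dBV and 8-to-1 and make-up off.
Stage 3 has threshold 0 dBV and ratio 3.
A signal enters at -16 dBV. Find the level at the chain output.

-17 dBV

Stage 1: overshoot 2 dB → 2/2 = 1 dB → -17 dBV.
Stage 2: -17 dBV ≤ 2.6 dBV, so stage 2 doesn't engage; output -17 dBV.
Stage 3: below threshold (-17 ≤ 0); passes unchanged; output -17 dBV.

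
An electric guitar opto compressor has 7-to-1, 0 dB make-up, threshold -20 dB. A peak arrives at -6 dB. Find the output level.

-18 dB

-6 dB sits 14 dB over threshold.
7:1 compression reduces that to 14/7 = 2 dB over.
That puts the output at -18 dB.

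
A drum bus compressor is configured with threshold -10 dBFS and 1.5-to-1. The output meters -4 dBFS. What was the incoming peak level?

-1 dBFS

The compressed level sits -4 − (-10) = 6 dB over threshold.
Input overshoot = R × output overshoot = 9 dB → input = -10 + 9 = -1 dBFS.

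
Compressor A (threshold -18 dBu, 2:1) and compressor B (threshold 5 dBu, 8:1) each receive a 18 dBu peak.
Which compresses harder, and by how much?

A: 36 dB over, compressed to 18 dB over, so 18 dB of GR.
B: 13 dB over, compressed to 1.625 dB over, so 11.375 dB of GR.
Difference: 6.625 dB in favour of A.

A, by 6.625 dB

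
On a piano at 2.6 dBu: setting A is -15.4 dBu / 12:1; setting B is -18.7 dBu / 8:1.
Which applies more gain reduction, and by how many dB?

B, by 2.1375 dB

A: overshoot 18 dB → output overshoot 1.5 dB → GR 16.5 dB.
B: overshoot 21.3 dB → output overshoot 2.6625 dB → GR 18.6375 dB.
B reduces 2.1375 dB more.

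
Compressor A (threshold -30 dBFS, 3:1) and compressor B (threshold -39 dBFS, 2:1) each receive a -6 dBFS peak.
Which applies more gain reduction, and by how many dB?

A: GR = 24 − 24/3 = 16 dB.
B: GR = 33 − 33/2 = 16.5 dB.
B applies 0.5 dB more gain reduction.

B, by 0.5 dB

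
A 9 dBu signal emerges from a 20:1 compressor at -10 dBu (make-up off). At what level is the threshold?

-11 dBu

Let T be the threshold. Output overshoot = (input overshoot)/R, so -10 − T = (9 − T)/20.
20·(-10 − T) = 9 − T → 19·T = -200 − 9 = -209.
T = -209/19 = -11 dBu.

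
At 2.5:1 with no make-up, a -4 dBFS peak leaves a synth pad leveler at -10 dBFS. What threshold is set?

Let T be the threshold. Output overshoot = (input overshoot)/R, so -10 − T = (-4 − T)/2.5.
2.5·(-10 − T) = -4 − T → 1.5·T = -25 − (-4) = -21.
T = -21/1.5 = -14 dBFS.

-14 dBFS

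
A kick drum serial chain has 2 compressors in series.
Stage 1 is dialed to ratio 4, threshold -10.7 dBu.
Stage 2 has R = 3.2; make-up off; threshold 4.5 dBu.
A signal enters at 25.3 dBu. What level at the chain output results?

Stage 1: 36 dB above -10.7 dBu, reduced 4:1 to 9 dB above → -1.7 dBu.
Stage 2: -1.7 dBu ≤ 4.5 dBu, so stage 2 doesn't engage; output -1.7 dBu.

-1.7 dBu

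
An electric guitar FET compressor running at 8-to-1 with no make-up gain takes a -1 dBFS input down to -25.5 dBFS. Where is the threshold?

Gain reduction = -1 − (-25.5) = 24.5 dB; output overshoot = GR / (R − 1) = 24.5 / 7 = 3.5 dB.
Threshold = output − output overshoot = -25.5 − 3.5 = -29 dBFS.

-29 dBFS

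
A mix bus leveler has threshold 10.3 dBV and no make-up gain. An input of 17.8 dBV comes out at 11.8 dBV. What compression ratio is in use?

Input overshoot = 17.8 − 10.3 = 7.5 dB; output overshoot = 11.8 − 10.3 = 1.5 dB.
Ratio = 7.5 / 1.5 = 5.

5:1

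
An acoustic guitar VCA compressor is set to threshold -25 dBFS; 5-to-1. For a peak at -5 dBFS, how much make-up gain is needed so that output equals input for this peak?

Without make-up, output = threshold + overshoot/5 = -25 + 4 = -21 dBFS.
Gap to target: 16 dB.

16 dB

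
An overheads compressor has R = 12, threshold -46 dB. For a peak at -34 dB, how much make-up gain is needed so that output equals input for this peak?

11 dB

Without make-up, output = threshold + overshoot/12 = -46 + 1 = -45 dB.
Gap to target: 11 dB.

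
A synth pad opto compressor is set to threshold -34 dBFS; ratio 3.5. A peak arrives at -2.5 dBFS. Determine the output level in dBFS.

-25 dBFS

The input is 31.5 dB above the -34 dBFS threshold.
3.5:1 compression reduces that to 31.5/3.5 = 9 dB over.
So the level is -34 + 9 = -25 dBFS.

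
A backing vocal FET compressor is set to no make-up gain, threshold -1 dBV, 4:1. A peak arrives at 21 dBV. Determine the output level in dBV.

4.5 dBV

Overshoot: 21 − (-1) = 22 dB.
At 4:1 the overshoot is divided by 4, leaving 5.5 dB above threshold.
That puts the output at 4.5 dBV.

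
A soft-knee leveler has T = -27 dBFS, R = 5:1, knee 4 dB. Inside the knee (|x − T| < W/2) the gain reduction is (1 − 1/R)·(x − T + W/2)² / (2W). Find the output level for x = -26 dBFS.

-26.9 dBFS

x − T + W/2 = -26 − (-27) + 2 = 3.
GR = (1 − 1/5) × 3² / 8 = 0.8 × 9 / 8 = 0.9 dB.
Output = -26 − 0.9 = -26.9 dBFS.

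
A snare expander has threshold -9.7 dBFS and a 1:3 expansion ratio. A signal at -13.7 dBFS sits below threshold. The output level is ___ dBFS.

Undershoot = (-9.7) − (-13.7) = 4 dB.
At 1:3, that expands to 12 dB under threshold.
Output = -9.7 − 12 = -21.7 dBFS.

-21.7 dBFS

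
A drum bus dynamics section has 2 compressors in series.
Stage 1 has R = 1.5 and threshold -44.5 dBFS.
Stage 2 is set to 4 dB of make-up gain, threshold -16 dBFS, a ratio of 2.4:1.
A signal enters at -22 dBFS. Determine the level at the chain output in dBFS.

Stage 1: 22.5 dB above -44.5 dBFS, reduced 1.5:1 to 15 dB above → -29.5 dBFS.
Stage 2: -29.5 dBFS is at or below the -16 dBFS threshold — no compression; make-up brings it to -25.5 dBFS.

-25.5 dBFS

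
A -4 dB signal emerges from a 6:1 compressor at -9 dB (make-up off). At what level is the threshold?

Input is 6 dB above T (since output overshoot × R = input overshoot: (-9 − T)·6 = -4 − T gives T = -10 dB).
Check: -10 + (-4 − (-10))/6 = -10 + 1 = -9 dB. ✓

-10 dB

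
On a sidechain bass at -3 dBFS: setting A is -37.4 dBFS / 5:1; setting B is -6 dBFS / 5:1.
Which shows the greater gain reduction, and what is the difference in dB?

A: overshoot 34.4 dB → output overshoot 6.88 dB → GR 27.52 dB.
B: overshoot 3 dB → output overshoot 0.6 dB → GR 2.4 dB.
A applies 25.12 dB more gain reduction.

A, by 25.12 dB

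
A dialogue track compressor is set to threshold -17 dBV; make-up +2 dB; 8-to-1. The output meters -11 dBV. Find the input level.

Stripping the +2 dB make-up gives -13 dBV at the gain stage.
That's 4 dB above the -17 dBV threshold.
Input overshoot = R × output overshoot = 32 dB → input = -17 + 32 = 15 dBV.

15 dBV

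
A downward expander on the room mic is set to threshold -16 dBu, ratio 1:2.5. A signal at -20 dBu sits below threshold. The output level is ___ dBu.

-26 dBu

Below threshold, a 1:2.5 expander applies gain = (2.5−1)×(T − x) of attenuation.
(2.5−1) × 4 = 6 dB, so output = -20 − 6 = -26 dBu.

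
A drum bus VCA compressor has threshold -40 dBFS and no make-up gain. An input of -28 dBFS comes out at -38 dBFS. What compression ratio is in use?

Input overshoot = -28 − (-40) = 12 dB; output overshoot = -38 − (-40) = 2 dB.
Ratio = 12 / 2 = 6.

6:1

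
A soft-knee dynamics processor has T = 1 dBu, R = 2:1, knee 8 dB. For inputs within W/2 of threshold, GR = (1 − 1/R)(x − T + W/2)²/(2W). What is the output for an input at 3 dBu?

x − T + W/2 = 3 − 1 + 4 = 6.
GR = (1 − 1/2) × 6² / 16 = 0.5 × 36 / 16 = 1.125 dB.
Output = 3 − 1.125 = 1.875 dBu.

1.875 dBu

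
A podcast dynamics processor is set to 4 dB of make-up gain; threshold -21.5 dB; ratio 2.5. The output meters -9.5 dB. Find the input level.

-1.5 dB

Before make-up, the level was -9.5 − 4 = -13.5 dB.
That's 8 dB above the -21.5 dB threshold.
Before 2.5:1 compression the overshoot was 8 × 2.5 = 20 dB, so input = -21.5 + 20 = -1.5 dB.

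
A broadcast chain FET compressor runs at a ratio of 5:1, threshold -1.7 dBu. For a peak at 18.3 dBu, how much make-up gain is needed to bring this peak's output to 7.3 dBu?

5 dB

The peak compresses to -1.7 + 20/5 = 2.3 dBu.
To reach 7.3 dBu requires 7.3 − 2.3 = 5 dB of make-up.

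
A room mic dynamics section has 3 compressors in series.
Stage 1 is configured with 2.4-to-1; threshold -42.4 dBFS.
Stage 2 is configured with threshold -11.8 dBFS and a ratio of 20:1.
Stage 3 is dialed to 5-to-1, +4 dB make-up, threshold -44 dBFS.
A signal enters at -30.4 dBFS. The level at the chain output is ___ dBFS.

Stage 1: -30.4 dBFS is 12 dB over -42.4 dBFS; at 2.4:1 that becomes 5 dB over, giving -37.4 dBFS.
Stage 2: -37.4 dBFS is at or below the -11.8 dBFS threshold — no compression; output -37.4 dBFS.
Stage 3: 6.6 dB above -44 dBFS, reduced 5:1 to 1.32 dB above → -42.68 dBFS; +4 dB make-up → -38.68 dBFS.

-38.68 dBFS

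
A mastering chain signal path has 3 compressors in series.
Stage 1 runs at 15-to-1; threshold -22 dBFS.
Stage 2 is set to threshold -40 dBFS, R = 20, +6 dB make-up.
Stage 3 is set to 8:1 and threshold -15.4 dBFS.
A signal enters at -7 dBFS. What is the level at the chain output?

Stage 1: overshoot 15 dB → 15/15 = 1 dB → -21 dBFS.
Stage 2: 19 dB above -40 dBFS, reduced 20:1 to 0.95 dB above → -39.05 dBFS; +6 dB make-up → -33.05 dBFS.
Stage 3: -33.05 dBFS ≤ -15.4 dBFS, so stage 3 doesn't engage; output -33.05 dBFS.

-33.05 dBFS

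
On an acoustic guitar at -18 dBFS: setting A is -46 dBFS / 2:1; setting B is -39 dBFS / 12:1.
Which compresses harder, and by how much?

B, by 5.25 dB

A: overshoot 28 dB → output overshoot 14 dB → GR 14 dB.
B: overshoot 21 dB → output overshoot 1.75 dB → GR 19.25 dB.
B reduces 5.25 dB more.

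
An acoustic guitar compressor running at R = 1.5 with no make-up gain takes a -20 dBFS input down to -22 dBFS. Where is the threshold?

Gain reduction = -20 − (-22) = 2 dB; output overshoot = GR / (R − 1) = 2 / 0.5 = 4 dB.
Threshold = output − output overshoot = -22 − 4 = -26 dBFS.

-26 dBFS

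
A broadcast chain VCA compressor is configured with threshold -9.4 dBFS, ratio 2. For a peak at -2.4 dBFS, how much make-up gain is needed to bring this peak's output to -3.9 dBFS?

2 dB

Without make-up, output = threshold + overshoot/2 = -9.4 + 3.5 = -5.9 dBFS.
Gap to target: 2 dB.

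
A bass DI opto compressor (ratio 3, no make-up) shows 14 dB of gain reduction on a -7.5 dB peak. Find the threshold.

Let T be the threshold. Output overshoot = (input overshoot)/R, so -21.5 − T = (-7.5 − T)/3.
3·(-21.5 − T) = -7.5 − T → 2·T = -64.5 − (-7.5) = -57.
T = -57/2 = -28.5 dB.

-28.5 dB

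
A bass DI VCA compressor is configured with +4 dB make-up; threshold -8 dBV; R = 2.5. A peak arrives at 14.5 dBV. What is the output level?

Overshoot: 14.5 − (-8) = 22.5 dB.
At 2.5:1 the overshoot is divided by 2.5, leaving 9 dB above threshold.
That puts the output at 1 dBV; make-up adds 4 dB, giving 5 dBV.

5 dBV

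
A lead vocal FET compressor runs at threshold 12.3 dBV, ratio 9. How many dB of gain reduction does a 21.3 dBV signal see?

The signal is 9 dB above threshold.
After 9:1 compression the overshoot becomes 9/9 = 1 dB.
Gain reduction = 9 − 1 = 8 dB.

8 dB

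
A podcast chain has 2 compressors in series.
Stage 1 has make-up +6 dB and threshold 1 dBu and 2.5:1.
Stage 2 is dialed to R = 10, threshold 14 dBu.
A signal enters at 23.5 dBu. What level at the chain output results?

14.2 dBu

Stage 1: 23.5 dBu is 22.5 dB over 1 dBu; at 2.5:1 that becomes 9 dB over, giving 10 dBu; +6 dB make-up → 16 dBu.
Stage 2: overshoot 2 dB → 2/10 = 0.2 dB → 14.2 dBu.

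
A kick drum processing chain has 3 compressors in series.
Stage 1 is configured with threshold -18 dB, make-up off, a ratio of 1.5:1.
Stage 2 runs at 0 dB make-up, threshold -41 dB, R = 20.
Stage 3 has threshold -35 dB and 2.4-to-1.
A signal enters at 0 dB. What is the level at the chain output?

Stage 1: 18 dB above -18 dB, reduced 1.5:1 to 12 dB above → -6 dB.
Stage 2: 35 dB above -41 dB, reduced 20:1 to 1.75 dB above → -39.25 dB.
Stage 3: -39.25 dB is at or below the -35 dB threshold — no compression; output -39.25 dB.

-39.25 dB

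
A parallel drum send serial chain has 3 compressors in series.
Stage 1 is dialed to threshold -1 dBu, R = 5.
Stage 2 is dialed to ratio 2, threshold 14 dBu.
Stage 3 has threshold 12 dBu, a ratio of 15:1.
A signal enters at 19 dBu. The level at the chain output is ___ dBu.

Stage 1: 20 dB above -1 dBu, reduced 5:1 to 4 dB above → 3 dBu.
Stage 2: 3 dBu ≤ 14 dBu, so stage 2 doesn't engage; output 3 dBu.
Stage 3: 3 dBu ≤ 12 dBu, so stage 3 doesn't engage; output 3 dBu.

3 dBu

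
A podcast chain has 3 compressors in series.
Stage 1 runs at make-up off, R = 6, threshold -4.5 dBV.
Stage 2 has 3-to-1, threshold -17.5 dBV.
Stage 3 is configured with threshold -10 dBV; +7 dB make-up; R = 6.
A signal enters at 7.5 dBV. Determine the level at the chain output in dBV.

-5.5 dBV

Stage 1: overshoot 12 dB → 12/6 = 2 dB → -2.5 dBV.
Stage 2: overshoot 15 dB → 15/3 = 5 dB → -12.5 dBV.
Stage 3: -12.5 dBV ≤ -10 dBV, so stage 3 doesn't engage; make-up brings it to -5.5 dBV.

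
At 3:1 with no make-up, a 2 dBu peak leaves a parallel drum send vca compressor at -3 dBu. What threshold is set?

-5.5 dBu

Input is 7.5 dB above T (since output overshoot × R = input overshoot: (-3 − T)·3 = 2 − T gives T = -5.5 dBu).
Check: -5.5 + (2 − (-5.5))/3 = -5.5 + 2.5 = -3 dBu. ✓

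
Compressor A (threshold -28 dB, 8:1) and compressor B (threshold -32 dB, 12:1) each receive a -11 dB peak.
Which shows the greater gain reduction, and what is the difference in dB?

B, by 4.375 dB

A: 17 dB over, compressed to 2.125 dB over, so 14.875 dB of GR.
B: 21 dB over, compressed to 1.75 dB over, so 19.25 dB of GR.
B applies 4.375 dB more gain reduction.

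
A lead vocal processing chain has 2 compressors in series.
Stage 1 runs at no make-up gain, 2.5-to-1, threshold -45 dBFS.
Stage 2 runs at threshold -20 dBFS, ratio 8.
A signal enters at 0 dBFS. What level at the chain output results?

Stage 1: overshoot 45 dB → 45/2.5 = 18 dB → -27 dBFS.
Stage 2: -27 dBFS ≤ -20 dBFS, so stage 2 doesn't engage; output -27 dBFS.

-27 dBFS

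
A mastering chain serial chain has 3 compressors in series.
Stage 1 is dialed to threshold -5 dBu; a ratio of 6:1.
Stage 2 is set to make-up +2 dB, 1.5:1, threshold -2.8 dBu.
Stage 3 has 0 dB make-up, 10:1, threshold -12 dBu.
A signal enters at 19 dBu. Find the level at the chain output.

Stage 1: 24 dB above -5 dBu, reduced 6:1 to 4 dB above → -1 dBu.
Stage 2: 1.8 dB above -2.8 dBu, reduced 1.5:1 to 1.2 dB above → -1.6 dBu; +2 dB make-up → 0.4 dBu.
Stage 3: 12.4 dB above -12 dBu, reduced 10:1 to 1.24 dB above → -10.76 dBu.

-10.76 dBu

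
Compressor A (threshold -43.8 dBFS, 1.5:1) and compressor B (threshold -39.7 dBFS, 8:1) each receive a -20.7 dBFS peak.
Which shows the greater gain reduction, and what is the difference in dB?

B, by 8.925 dB

A: 23.1 dB over, compressed to 15.4 dB over, so 7.7 dB of GR.
B: 19 dB over, compressed to 2.375 dB over, so 16.625 dB of GR.
B applies 8.925 dB more gain reduction.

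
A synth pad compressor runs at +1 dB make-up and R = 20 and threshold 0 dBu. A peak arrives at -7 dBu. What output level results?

-6 dBu

-7 dBu is 7 dB below the 0 dBu threshold, so no gain reduction is applied.
Make-up gain adds 1 dB: -7 + 1 = -6 dBu.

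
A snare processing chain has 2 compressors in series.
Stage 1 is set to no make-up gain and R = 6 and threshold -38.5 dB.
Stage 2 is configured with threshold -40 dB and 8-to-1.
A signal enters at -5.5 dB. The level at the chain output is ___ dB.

Stage 1: overshoot 33 dB → 33/6 = 5.5 dB → -33 dB.
Stage 2: -33 dB is 7 dB over -40 dB; at 8:1 that becomes 0.875 dB over, giving -39.125 dB.

-39.125 dB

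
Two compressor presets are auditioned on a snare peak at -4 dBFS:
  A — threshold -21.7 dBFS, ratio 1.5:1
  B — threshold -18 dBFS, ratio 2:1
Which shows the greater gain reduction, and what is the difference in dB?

B, by 1.1 dB

A: GR = 17.7 − 17.7/1.5 = 5.9 dB.
B: GR = 14 − 14/2 = 7 dB.
B applies 1.1 dB more gain reduction.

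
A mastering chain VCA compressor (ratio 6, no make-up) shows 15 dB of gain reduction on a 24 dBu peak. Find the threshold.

6 dBu

Let T be the threshold. Output overshoot = (input overshoot)/R, so 9 − T = (24 − T)/6.
6·(9 − T) = 24 − T → 5·T = 54 − 24 = 30.
T = 30/5 = 6 dBu.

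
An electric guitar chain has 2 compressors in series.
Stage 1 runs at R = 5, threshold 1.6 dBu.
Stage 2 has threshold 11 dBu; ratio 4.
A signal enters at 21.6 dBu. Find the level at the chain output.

Stage 1: 21.6 dBu is 20 dB over 1.6 dBu; at 5:1 that becomes 4 dB over, giving 5.6 dBu.
Stage 2: 5.6 dBu ≤ 11 dBu, so stage 2 doesn't engage; output 5.6 dBu.

5.6 dBu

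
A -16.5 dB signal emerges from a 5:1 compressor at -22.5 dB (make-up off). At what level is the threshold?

-24 dB

Gain reduction = -16.5 − (-22.5) = 6 dB; output overshoot = GR / (R − 1) = 6 / 4 = 1.5 dB.
Threshold = output − output overshoot = -22.5 − 1.5 = -24 dB.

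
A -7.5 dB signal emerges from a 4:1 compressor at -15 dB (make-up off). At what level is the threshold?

Input is 10 dB above T (since output overshoot × R = input overshoot: (-15 − T)·4 = -7.5 − T gives T = -17.5 dB).
Check: -17.5 + (-7.5 − (-17.5))/4 = -17.5 + 2.5 = -15 dB. ✓

-17.5 dB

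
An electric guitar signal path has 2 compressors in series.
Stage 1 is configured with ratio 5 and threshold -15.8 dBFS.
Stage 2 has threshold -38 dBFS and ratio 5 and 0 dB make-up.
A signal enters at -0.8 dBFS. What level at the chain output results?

-32.96 dBFS

Stage 1: overshoot 15 dB → 15/5 = 3 dB → -12.8 dBFS.
Stage 2: -12.8 dBFS is 25.2 dB over -38 dBFS; at 5:1 that becomes 5.04 dB over, giving -32.96 dBFS.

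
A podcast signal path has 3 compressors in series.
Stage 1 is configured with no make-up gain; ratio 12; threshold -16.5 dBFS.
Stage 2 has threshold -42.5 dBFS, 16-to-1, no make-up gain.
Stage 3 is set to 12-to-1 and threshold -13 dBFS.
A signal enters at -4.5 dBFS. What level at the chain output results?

Stage 1: overshoot 12 dB → 12/12 = 1 dB → -15.5 dBFS.
Stage 2: 27 dB above -42.5 dBFS, reduced 16:1 to 1.6875 dB above → -40.8125 dBFS.
Stage 3: -40.8125 dBFS ≤ -13 dBFS, so stage 3 doesn't engage; output -40.8125 dBFS.

-40.8125 dBFS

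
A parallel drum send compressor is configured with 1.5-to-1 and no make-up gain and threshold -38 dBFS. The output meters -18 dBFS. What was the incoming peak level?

-8 dBFS

The compressed level sits -18 − (-38) = 20 dB over threshold.
Undo the ratio: input overshoot = 20 × 1.5 = 30 dB, giving input = -8 dBFS.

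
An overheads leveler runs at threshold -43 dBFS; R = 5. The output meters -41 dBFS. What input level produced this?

Post-compression overshoot = -41 − (-43) = 2 dB.
Undo the ratio: input overshoot = 2 × 5 = 10 dB, giving input = -33 dBFS.

-33 dBFS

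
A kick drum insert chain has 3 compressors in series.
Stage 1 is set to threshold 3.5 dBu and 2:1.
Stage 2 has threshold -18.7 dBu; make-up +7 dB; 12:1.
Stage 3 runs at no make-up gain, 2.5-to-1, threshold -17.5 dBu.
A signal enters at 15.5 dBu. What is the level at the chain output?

-14.24 dBu

Stage 1: overshoot 12 dB → 12/2 = 6 dB → 9.5 dBu.
Stage 2: 28.2 dB above -18.7 dBu, reduced 12:1 to 2.35 dB above → -16.35 dBu; +7 dB make-up → -9.35 dBu.
Stage 3: -9.35 dBu is 8.15 dB over -17.5 dBu; at 2.5:1 that becomes 3.26 dB over, giving -14.24 dBu.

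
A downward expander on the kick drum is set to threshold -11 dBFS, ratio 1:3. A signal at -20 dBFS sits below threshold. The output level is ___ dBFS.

-38 dBFS

Below threshold, a 1:3 expander applies gain = (3−1)×(T − x) of attenuation.
(3−1) × 9 = 18 dB, so output = -20 − 18 = -38 dBFS.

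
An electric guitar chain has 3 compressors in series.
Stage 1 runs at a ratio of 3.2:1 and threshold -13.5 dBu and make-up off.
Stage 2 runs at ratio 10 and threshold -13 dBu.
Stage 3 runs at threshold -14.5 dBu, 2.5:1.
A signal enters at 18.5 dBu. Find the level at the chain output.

Stage 1: overshoot 32 dB → 32/3.2 = 10 dB → -3.5 dBu.
Stage 2: -3.5 dBu is 9.5 dB over -13 dBu; at 10:1 that becomes 0.95 dB over, giving -12.05 dBu.
Stage 3: 2.45 dB above -14.5 dBu, reduced 2.5:1 to 0.98 dB above → -13.52 dBu.

-13.52 dBu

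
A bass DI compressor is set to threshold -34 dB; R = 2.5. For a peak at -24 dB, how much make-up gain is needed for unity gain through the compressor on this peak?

Without make-up, output = threshold + overshoot/2.5 = -34 + 4 = -30 dB.
Gap to target: 6 dB.

6 dB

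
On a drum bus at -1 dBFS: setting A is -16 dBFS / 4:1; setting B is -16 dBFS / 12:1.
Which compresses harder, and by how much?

A: 15 dB over, compressed to 3.75 dB over, so 11.25 dB of GR.
B: 15 dB over, compressed to 1.25 dB over, so 13.75 dB of GR.
Difference: 2.5 dB in favour of B.

B, by 2.5 dB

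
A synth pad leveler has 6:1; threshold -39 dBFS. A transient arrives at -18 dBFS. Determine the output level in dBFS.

-35.5 dBFS

The input is 21 dB above the -39 dBFS threshold.
The 21 dB excess becomes 3.5 dB after 6:1 reduction.
Output = -39 + 3.5 = -35.5 dBFS.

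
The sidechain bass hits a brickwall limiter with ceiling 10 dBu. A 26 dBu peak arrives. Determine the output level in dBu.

10 dBu

At ∞:1, everything above 10 dBu is held at the ceiling.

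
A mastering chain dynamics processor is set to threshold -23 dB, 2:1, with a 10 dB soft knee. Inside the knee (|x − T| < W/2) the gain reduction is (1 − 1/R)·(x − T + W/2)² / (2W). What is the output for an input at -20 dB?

-21.6 dB

x − T + W/2 = -20 − (-23) + 5 = 8.
GR = (1 − 1/2) × 8² / 20 = 0.5 × 64 / 20 = 1.6 dB.
Output = -20 − 1.6 = -21.6 dB.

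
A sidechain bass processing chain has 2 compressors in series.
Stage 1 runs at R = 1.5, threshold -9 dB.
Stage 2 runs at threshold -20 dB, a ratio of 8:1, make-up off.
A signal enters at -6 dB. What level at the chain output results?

-18.375 dB

Stage 1: -6 dB is 3 dB over -9 dB; at 1.5:1 that becomes 2 dB over, giving -7 dB.
Stage 2: overshoot 13 dB → 13/8 = 1.625 dB → -18.375 dB.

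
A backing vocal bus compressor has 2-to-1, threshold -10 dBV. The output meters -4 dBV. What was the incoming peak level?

Post-compression overshoot = -4 − (-10) = 6 dB.
Before 2:1 compression the overshoot was 6 × 2 = 12 dB, so input = -10 + 12 = 2 dBV.

2 dBV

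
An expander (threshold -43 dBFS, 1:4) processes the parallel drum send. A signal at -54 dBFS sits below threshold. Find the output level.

-87 dBFS

The input is 11 dB below the -43 dBFS threshold.
A 1:4 expander multiplies undershoot by 4: 11 × 4 = 44 dB below threshold.
Output = -43 − 44 = -87 dBFS.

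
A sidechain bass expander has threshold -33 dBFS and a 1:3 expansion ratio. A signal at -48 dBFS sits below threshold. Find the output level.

-78 dBFS

Below threshold, a 1:3 expander applies gain = (3−1)×(T − x) of attenuation.
(3−1) × 15 = 30 dB, so output = -48 − 30 = -78 dBFS.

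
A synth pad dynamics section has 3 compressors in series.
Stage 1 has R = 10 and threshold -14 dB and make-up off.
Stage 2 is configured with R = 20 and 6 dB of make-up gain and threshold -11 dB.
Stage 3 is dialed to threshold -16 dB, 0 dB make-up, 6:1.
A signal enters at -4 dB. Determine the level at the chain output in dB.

Stage 1: 10 dB above -14 dB, reduced 10:1 to 1 dB above → -13 dB.
Stage 2: -13 dB is at or below the -11 dB threshold — no compression; make-up brings it to -7 dB.
Stage 3: 9 dB above -16 dB, reduced 6:1 to 1.5 dB above → -14.5 dB.

-14.5 dB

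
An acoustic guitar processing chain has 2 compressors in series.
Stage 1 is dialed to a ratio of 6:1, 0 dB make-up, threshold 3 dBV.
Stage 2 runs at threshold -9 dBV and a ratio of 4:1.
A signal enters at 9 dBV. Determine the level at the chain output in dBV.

-5.75 dBV

Stage 1: overshoot 6 dB → 6/6 = 1 dB → 4 dBV.
Stage 2: 13 dB above -9 dBV, reduced 4:1 to 3.25 dB above → -5.75 dBV.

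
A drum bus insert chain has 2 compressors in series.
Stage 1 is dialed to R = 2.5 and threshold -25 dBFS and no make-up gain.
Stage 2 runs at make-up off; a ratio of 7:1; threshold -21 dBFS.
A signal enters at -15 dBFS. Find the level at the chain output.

Stage 1: -15 dBFS is 10 dB over -25 dBFS; at 2.5:1 that becomes 4 dB over, giving -21 dBFS.
Stage 2: below threshold (-21 ≤ -21); passes unchanged; output -21 dBFS.

-21 dBFS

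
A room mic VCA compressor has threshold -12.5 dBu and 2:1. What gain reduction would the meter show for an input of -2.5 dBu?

5 dB

The signal is 10 dB above threshold.
At 2:1, output sits 10/2 = 5 dB above threshold.
So the signal is attenuated by 10 − 5 = 5 dB.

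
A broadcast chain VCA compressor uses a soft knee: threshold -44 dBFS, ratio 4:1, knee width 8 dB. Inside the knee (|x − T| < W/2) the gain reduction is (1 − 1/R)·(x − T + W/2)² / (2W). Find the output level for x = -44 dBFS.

x − T + W/2 = -44 − (-44) + 4 = 4.
GR = (1 − 1/4) × 4² / 16 = 0.75 × 16 / 16 = 0.75 dB.
Output = -44 − 0.75 = -44.75 dBFS.

-44.75 dBFS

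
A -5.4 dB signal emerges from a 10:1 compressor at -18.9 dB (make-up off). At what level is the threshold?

Input is 15 dB above T (since output overshoot × R = input overshoot: (-18.9 − T)·10 = -5.4 − T gives T = -20.4 dB).
Check: -20.4 + (-5.4 − (-20.4))/10 = -20.4 + 1.5 = -18.9 dB. ✓

-20.4 dB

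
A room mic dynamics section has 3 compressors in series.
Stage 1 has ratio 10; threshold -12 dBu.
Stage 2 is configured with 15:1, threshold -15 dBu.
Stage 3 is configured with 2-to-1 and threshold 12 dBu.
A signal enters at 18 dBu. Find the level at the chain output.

Stage 1: overshoot 30 dB → 30/10 = 3 dB → -9 dBu.
Stage 2: -9 dBu is 6 dB over -15 dBu; at 15:1 that becomes 0.4 dB over, giving -14.6 dBu.
Stage 3: -14.6 dBu is at or below the 12 dBu threshold — no compression; output -14.6 dBu.

-14.6 dBu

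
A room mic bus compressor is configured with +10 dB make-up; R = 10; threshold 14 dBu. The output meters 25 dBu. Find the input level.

Remove make-up: 25 − 10 = 15 dBu.
The compressed level sits 15 − 14 = 1 dB over threshold.
Undo the ratio: input overshoot = 1 × 10 = 10 dB, giving input = 24 dBu.

24 dBu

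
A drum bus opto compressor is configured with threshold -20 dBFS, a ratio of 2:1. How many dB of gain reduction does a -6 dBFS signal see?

7 dB

The signal is 14 dB above threshold.
At 2:1, output sits 14/2 = 7 dB above threshold.
So the signal is attenuated by 14 − 7 = 7 dB.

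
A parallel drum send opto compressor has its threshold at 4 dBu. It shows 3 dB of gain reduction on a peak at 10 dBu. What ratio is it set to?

2:1

Input overshoot = 10 − 4 = 6 dB.
Output overshoot = 6 − 3 = 3 dB.
Ratio = input overshoot / output overshoot = 6 / 3 = 2.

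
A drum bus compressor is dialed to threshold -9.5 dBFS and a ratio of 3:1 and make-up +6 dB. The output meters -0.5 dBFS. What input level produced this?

Stripping the +6 dB make-up gives -6.5 dBFS at the gain stage.
That's 3 dB above the -9.5 dBFS threshold.
Input overshoot = R × output overshoot = 9 dB → input = -9.5 + 9 = -0.5 dBFS.

-0.5 dBFS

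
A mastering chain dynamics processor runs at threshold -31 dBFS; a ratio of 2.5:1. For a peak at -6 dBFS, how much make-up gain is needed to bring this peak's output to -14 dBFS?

7 dB

Overshoot 25 dB → 25/2.5 = 10 dB after compression, so the compressed level is -31 + 10 = -21 dBFS.
Make-up = target − compressed = -14 − (-21) = 7 dB.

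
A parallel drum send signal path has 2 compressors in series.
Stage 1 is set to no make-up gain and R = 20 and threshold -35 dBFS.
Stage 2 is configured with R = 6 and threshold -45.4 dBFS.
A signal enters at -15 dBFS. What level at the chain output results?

Stage 1: -15 dBFS is 20 dB over -35 dBFS; at 20:1 that becomes 1 dB over, giving -34 dBFS.
Stage 2: -34 dBFS is 11.4 dB over -45.4 dBFS; at 6:1 that becomes 1.9 dB over, giving -43.5 dBFS.

-43.5 dBFS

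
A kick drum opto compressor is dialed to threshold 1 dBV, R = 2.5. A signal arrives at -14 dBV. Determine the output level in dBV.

-14 dBV is 15 dB below the 1 dBV threshold, so no gain reduction is applied.
Output = input = -14 dBV.

-14 dBV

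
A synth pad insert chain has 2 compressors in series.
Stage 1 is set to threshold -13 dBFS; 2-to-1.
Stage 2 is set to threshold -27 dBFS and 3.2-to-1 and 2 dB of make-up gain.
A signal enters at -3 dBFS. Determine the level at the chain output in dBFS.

-19.0625 dBFS

Stage 1: 10 dB above -13 dBFS, reduced 2:1 to 5 dB above → -8 dBFS.
Stage 2: overshoot 19 dB → 19/3.2 = 5.9375 dB → -21.0625 dBFS; +2 dB make-up → -19.0625 dBFS.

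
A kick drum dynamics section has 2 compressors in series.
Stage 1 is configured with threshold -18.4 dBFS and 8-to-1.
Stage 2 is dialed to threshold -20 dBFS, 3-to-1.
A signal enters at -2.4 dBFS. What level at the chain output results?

Stage 1: overshoot 16 dB → 16/8 = 2 dB → -16.4 dBFS.
Stage 2: 3.6 dB above -20 dBFS, reduced 3:1 to 1.2 dB above → -18.8 dBFS.

-18.8 dBFS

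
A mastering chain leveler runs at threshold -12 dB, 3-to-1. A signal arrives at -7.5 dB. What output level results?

-10.5 dB

Overshoot: -7.5 − (-12) = 4.5 dB.
3:1 compression reduces that to 4.5/3 = 1.5 dB over.
So the level is -12 + 1.5 = -10.5 dB.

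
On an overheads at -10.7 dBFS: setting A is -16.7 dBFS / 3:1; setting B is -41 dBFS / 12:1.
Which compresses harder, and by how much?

B, by 23.775 dB

A: GR = 6 − 6/3 = 4 dB.
B: GR = 30.3 − 30.3/12 = 27.775 dB.
B reduces 23.775 dB more.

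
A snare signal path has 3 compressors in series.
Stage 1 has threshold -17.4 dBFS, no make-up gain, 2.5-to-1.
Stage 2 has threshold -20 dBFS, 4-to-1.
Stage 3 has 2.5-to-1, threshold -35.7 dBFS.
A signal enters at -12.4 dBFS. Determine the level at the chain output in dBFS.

-28.96 dBFS

Stage 1: -12.4 dBFS is 5 dB over -17.4 dBFS; at 2.5:1 that becomes 2 dB over, giving -15.4 dBFS.
Stage 2: -15.4 dBFS is 4.6 dB over -20 dBFS; at 4:1 that becomes 1.15 dB over, giving -18.85 dBFS.
Stage 3: 16.85 dB above -35.7 dBFS, reduced 2.5:1 to 6.74 dB above → -28.96 dBFS.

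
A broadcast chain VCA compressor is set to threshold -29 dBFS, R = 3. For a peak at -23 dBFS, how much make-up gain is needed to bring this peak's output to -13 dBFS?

Overshoot 6 dB → 6/3 = 2 dB after compression, so the compressed level is -29 + 2 = -27 dBFS.
Make-up = target − compressed = -13 − (-27) = 14 dB.

14 dB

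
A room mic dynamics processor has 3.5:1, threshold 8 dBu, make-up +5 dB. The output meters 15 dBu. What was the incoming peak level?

15 dBu

Remove make-up: 15 − 5 = 10 dBu.
The compressed level sits 10 − 8 = 2 dB over threshold.
Undo the ratio: input overshoot = 2 × 3.5 = 7 dB, giving input = 15 dBu.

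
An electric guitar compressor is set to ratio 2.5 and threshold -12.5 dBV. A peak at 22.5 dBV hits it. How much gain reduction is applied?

22.5 dBV exceeds the threshold by 35 dB.
After 2.5:1 compression the overshoot becomes 35/2.5 = 14 dB.
GR = overshoot in − overshoot out = 35 − 14 = 21 dB.

21 dB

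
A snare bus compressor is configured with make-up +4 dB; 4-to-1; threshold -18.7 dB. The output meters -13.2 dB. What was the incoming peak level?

Remove make-up: -13.2 − 4 = -17.2 dB.
Post-compression overshoot = -17.2 − (-18.7) = 1.5 dB.
Undo the ratio: input overshoot = 1.5 × 4 = 6 dB, giving input = -12.7 dB.

-12.7 dB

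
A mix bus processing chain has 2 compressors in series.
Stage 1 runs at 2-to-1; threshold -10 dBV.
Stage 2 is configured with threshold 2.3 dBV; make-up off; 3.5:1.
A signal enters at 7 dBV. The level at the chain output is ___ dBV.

-1.5 dBV

Stage 1: 7 dBV is 17 dB over -10 dBV; at 2:1 that becomes 8.5 dB over, giving -1.5 dBV.
Stage 2: -1.5 dBV is at or below the 2.3 dBV threshold — no compression; output -1.5 dBV.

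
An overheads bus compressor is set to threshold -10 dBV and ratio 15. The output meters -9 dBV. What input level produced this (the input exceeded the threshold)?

5 dBV

That's 1 dB above the -10 dBV threshold.
Undo the ratio: input overshoot = 1 × 15 = 15 dB, giving input = 5 dBV.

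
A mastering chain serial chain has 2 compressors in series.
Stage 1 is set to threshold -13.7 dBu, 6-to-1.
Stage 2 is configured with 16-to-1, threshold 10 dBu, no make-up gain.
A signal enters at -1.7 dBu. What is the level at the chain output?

-11.7 dBu

Stage 1: 12 dB above -13.7 dBu, reduced 6:1 to 2 dB above → -11.7 dBu.
Stage 2: -11.7 dBu ≤ 10 dBu, so stage 2 doesn't engage; output -11.7 dBu.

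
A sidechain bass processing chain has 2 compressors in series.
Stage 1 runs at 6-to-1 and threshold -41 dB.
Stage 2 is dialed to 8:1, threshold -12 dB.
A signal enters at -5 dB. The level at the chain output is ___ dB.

Stage 1: overshoot 36 dB → 36/6 = 6 dB → -35 dB.
Stage 2: -35 dB is at or below the -12 dB threshold — no compression; output -35 dB.

-35 dB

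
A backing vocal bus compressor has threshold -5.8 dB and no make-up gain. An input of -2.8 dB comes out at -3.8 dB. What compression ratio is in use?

1.5:1

Input overshoot = -2.8 − (-5.8) = 3 dB; output overshoot = -3.8 − (-5.8) = 2 dB.
Ratio = 3 / 2 = 1.5.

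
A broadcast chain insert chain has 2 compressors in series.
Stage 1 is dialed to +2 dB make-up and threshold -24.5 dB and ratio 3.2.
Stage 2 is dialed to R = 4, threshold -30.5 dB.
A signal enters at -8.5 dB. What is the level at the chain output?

Stage 1: 16 dB above -24.5 dB, reduced 3.2:1 to 5 dB above → -19.5 dB; +2 dB make-up → -17.5 dB.
Stage 2: 13 dB above -30.5 dB, reduced 4:1 to 3.25 dB above → -27.25 dB.

-27.25 dB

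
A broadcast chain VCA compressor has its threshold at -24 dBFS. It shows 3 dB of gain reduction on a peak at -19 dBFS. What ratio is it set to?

2.5:1

Input overshoot = -19 − (-24) = 5 dB.
Output overshoot = 5 − 3 = 2 dB.
Ratio = input overshoot / output overshoot = 5 / 2 = 2.5.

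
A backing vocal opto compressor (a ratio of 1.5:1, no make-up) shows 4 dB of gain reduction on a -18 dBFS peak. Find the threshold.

Let T be the threshold. Output overshoot = (input overshoot)/R, so -22 − T = (-18 − T)/1.5.
1.5·(-22 − T) = -18 − T → 0.5·T = -33 − (-18) = -15.
T = -15/0.5 = -30 dBFS.

-30 dBFS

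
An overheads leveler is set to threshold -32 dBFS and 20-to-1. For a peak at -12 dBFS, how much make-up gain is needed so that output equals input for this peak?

19 dB

The peak compresses to -32 + 20/20 = -31 dBFS.
To reach -12 dBFS requires -12 − (-31) = 19 dB of make-up.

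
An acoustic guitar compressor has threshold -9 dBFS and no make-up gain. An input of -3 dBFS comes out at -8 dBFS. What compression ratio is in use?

Input overshoot = -3 − (-9) = 6 dB; output overshoot = -8 − (-9) = 1 dB.
Ratio = 6 / 1 = 6.

6:1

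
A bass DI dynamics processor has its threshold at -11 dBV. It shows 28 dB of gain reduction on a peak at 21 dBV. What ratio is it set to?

8:1

Input overshoot = 21 − (-11) = 32 dB.
Output overshoot = 32 − 28 = 4 dB.
Ratio = input overshoot / output overshoot = 32 / 4 = 8.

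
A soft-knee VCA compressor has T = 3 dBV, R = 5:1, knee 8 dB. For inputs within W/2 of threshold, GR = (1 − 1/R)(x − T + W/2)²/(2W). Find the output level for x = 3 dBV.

2.2 dBV

x − T + W/2 = 3 − 3 + 4 = 4.
GR = (1 − 1/5) × 4² / 16 = 0.8 × 16 / 16 = 0.8 dB.
Output = 3 − 0.8 = 2.2 dBV.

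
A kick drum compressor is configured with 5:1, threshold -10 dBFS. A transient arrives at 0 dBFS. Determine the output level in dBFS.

Overshoot: 0 − (-10) = 10 dB.
The 10 dB excess becomes 2 dB after 5:1 reduction.
That puts the output at -8 dBFS.

-8 dBFS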